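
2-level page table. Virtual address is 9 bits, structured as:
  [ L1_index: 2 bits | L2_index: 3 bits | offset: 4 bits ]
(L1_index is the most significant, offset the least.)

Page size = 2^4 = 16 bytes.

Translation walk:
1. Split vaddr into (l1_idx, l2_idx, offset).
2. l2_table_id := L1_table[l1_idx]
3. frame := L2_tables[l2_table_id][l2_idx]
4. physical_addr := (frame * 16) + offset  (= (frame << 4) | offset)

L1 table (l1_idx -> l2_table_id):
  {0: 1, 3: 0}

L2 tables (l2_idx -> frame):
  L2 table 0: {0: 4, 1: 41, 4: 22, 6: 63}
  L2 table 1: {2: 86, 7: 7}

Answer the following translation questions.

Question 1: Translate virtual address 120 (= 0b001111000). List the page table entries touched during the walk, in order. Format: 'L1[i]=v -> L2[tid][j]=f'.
Answer: L1[0]=1 -> L2[1][7]=7

Derivation:
vaddr = 120 = 0b001111000
Split: l1_idx=0, l2_idx=7, offset=8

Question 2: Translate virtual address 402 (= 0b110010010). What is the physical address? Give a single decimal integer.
vaddr = 402 = 0b110010010
Split: l1_idx=3, l2_idx=1, offset=2
L1[3] = 0
L2[0][1] = 41
paddr = 41 * 16 + 2 = 658

Answer: 658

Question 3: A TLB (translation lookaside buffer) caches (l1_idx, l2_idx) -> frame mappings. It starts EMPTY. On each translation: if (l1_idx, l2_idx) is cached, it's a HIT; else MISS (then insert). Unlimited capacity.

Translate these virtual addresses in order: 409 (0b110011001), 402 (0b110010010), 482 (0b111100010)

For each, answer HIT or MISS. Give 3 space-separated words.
Answer: MISS HIT MISS

Derivation:
vaddr=409: (3,1) not in TLB -> MISS, insert
vaddr=402: (3,1) in TLB -> HIT
vaddr=482: (3,6) not in TLB -> MISS, insert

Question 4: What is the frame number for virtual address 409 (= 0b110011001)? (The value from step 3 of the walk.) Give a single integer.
Answer: 41

Derivation:
vaddr = 409: l1_idx=3, l2_idx=1
L1[3] = 0; L2[0][1] = 41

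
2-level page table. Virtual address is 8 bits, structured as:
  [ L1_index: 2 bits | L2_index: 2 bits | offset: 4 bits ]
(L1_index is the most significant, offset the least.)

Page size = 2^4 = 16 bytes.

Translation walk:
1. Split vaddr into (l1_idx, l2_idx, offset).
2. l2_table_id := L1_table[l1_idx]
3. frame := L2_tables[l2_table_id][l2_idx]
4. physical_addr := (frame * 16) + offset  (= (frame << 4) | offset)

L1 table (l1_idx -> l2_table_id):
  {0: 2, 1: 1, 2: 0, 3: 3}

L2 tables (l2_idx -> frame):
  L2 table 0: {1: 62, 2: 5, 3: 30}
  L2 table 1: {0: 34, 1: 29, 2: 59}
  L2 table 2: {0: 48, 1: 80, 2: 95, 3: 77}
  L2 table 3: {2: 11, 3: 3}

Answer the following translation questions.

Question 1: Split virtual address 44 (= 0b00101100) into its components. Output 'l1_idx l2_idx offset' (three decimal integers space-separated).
Answer: 0 2 12

Derivation:
vaddr = 44 = 0b00101100
  top 2 bits -> l1_idx = 0
  next 2 bits -> l2_idx = 2
  bottom 4 bits -> offset = 12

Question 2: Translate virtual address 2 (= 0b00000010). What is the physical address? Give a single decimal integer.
Answer: 770

Derivation:
vaddr = 2 = 0b00000010
Split: l1_idx=0, l2_idx=0, offset=2
L1[0] = 2
L2[2][0] = 48
paddr = 48 * 16 + 2 = 770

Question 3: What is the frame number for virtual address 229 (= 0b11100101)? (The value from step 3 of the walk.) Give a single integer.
Answer: 11

Derivation:
vaddr = 229: l1_idx=3, l2_idx=2
L1[3] = 3; L2[3][2] = 11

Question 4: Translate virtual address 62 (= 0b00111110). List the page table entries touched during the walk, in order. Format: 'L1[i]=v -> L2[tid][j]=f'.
Answer: L1[0]=2 -> L2[2][3]=77

Derivation:
vaddr = 62 = 0b00111110
Split: l1_idx=0, l2_idx=3, offset=14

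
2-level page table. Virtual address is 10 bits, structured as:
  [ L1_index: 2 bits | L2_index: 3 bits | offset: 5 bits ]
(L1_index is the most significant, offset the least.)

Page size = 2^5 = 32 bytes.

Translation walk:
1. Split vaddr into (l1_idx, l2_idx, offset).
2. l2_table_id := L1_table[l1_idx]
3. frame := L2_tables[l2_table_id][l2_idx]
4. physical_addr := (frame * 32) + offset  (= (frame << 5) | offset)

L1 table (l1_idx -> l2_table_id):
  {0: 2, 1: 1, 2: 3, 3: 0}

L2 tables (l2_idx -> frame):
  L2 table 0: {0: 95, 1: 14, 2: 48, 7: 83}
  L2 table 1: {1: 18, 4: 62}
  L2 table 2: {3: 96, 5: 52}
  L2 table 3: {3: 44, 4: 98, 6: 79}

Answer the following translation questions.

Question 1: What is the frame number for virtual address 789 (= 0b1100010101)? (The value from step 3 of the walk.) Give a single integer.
vaddr = 789: l1_idx=3, l2_idx=0
L1[3] = 0; L2[0][0] = 95

Answer: 95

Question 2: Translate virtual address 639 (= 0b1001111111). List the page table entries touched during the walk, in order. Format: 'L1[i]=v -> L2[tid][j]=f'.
vaddr = 639 = 0b1001111111
Split: l1_idx=2, l2_idx=3, offset=31

Answer: L1[2]=3 -> L2[3][3]=44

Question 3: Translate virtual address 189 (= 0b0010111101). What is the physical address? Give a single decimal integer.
Answer: 1693

Derivation:
vaddr = 189 = 0b0010111101
Split: l1_idx=0, l2_idx=5, offset=29
L1[0] = 2
L2[2][5] = 52
paddr = 52 * 32 + 29 = 1693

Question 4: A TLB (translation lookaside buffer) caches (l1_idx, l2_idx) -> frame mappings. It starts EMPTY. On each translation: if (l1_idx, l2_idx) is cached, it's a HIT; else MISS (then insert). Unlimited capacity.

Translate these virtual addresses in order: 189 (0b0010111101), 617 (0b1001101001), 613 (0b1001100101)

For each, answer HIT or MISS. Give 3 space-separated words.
vaddr=189: (0,5) not in TLB -> MISS, insert
vaddr=617: (2,3) not in TLB -> MISS, insert
vaddr=613: (2,3) in TLB -> HIT

Answer: MISS MISS HIT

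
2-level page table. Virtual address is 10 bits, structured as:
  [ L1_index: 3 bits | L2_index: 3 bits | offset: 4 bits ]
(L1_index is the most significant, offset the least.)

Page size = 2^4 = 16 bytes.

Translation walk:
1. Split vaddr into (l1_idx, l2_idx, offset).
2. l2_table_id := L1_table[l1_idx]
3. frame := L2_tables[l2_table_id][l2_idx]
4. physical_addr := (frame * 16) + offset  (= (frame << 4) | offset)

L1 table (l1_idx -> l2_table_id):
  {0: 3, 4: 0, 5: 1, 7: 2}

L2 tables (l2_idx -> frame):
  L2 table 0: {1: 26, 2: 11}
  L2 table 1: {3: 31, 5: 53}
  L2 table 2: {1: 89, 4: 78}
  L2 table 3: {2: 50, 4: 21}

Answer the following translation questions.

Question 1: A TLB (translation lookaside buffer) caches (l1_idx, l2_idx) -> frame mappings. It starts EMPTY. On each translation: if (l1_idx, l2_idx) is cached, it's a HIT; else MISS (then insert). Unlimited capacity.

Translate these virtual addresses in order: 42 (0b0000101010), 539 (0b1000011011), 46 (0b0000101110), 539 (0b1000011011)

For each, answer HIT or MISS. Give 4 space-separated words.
Answer: MISS MISS HIT HIT

Derivation:
vaddr=42: (0,2) not in TLB -> MISS, insert
vaddr=539: (4,1) not in TLB -> MISS, insert
vaddr=46: (0,2) in TLB -> HIT
vaddr=539: (4,1) in TLB -> HIT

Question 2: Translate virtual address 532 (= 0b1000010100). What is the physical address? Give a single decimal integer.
Answer: 420

Derivation:
vaddr = 532 = 0b1000010100
Split: l1_idx=4, l2_idx=1, offset=4
L1[4] = 0
L2[0][1] = 26
paddr = 26 * 16 + 4 = 420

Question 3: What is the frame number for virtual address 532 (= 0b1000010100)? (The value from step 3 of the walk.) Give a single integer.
Answer: 26

Derivation:
vaddr = 532: l1_idx=4, l2_idx=1
L1[4] = 0; L2[0][1] = 26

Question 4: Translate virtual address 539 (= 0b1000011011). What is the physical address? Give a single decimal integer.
vaddr = 539 = 0b1000011011
Split: l1_idx=4, l2_idx=1, offset=11
L1[4] = 0
L2[0][1] = 26
paddr = 26 * 16 + 11 = 427

Answer: 427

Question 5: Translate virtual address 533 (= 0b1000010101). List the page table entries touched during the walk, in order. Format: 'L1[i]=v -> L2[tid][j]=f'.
vaddr = 533 = 0b1000010101
Split: l1_idx=4, l2_idx=1, offset=5

Answer: L1[4]=0 -> L2[0][1]=26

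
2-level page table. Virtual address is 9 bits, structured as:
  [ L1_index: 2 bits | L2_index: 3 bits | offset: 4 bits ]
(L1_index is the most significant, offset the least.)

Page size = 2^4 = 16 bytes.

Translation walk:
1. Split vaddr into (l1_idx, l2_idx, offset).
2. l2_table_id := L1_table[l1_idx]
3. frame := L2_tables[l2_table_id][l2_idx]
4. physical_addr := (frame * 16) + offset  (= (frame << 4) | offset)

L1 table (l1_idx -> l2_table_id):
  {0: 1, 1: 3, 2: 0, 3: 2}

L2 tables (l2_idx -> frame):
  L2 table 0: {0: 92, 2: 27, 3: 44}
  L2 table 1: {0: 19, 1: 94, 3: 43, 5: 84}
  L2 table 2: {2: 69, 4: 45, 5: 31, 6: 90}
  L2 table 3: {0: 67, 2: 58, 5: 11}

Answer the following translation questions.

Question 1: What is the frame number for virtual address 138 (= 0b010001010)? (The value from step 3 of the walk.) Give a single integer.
vaddr = 138: l1_idx=1, l2_idx=0
L1[1] = 3; L2[3][0] = 67

Answer: 67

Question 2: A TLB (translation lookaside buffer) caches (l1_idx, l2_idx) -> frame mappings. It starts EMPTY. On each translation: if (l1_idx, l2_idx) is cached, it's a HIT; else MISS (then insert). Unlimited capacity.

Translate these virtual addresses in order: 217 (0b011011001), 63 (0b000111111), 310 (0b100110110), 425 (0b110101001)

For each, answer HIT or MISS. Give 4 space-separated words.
Answer: MISS MISS MISS MISS

Derivation:
vaddr=217: (1,5) not in TLB -> MISS, insert
vaddr=63: (0,3) not in TLB -> MISS, insert
vaddr=310: (2,3) not in TLB -> MISS, insert
vaddr=425: (3,2) not in TLB -> MISS, insert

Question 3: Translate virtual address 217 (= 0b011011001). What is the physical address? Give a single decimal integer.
vaddr = 217 = 0b011011001
Split: l1_idx=1, l2_idx=5, offset=9
L1[1] = 3
L2[3][5] = 11
paddr = 11 * 16 + 9 = 185

Answer: 185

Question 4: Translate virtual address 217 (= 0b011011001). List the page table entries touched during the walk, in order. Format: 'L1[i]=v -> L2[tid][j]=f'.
Answer: L1[1]=3 -> L2[3][5]=11

Derivation:
vaddr = 217 = 0b011011001
Split: l1_idx=1, l2_idx=5, offset=9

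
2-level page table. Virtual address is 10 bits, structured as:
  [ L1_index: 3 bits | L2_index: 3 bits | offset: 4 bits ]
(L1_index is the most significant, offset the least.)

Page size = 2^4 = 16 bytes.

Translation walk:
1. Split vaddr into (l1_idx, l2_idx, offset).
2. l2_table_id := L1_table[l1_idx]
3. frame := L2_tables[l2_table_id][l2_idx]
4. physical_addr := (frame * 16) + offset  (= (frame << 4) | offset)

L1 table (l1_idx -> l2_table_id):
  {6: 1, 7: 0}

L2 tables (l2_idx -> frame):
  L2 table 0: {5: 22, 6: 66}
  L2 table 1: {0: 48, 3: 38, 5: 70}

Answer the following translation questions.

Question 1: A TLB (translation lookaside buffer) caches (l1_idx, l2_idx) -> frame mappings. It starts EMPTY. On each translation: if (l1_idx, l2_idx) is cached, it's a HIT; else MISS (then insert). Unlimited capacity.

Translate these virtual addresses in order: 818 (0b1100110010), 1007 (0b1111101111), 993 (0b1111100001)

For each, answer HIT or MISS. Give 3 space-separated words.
vaddr=818: (6,3) not in TLB -> MISS, insert
vaddr=1007: (7,6) not in TLB -> MISS, insert
vaddr=993: (7,6) in TLB -> HIT

Answer: MISS MISS HIT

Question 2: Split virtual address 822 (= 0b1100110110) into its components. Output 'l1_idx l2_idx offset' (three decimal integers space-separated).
vaddr = 822 = 0b1100110110
  top 3 bits -> l1_idx = 6
  next 3 bits -> l2_idx = 3
  bottom 4 bits -> offset = 6

Answer: 6 3 6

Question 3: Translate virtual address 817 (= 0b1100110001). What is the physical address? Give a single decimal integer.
vaddr = 817 = 0b1100110001
Split: l1_idx=6, l2_idx=3, offset=1
L1[6] = 1
L2[1][3] = 38
paddr = 38 * 16 + 1 = 609

Answer: 609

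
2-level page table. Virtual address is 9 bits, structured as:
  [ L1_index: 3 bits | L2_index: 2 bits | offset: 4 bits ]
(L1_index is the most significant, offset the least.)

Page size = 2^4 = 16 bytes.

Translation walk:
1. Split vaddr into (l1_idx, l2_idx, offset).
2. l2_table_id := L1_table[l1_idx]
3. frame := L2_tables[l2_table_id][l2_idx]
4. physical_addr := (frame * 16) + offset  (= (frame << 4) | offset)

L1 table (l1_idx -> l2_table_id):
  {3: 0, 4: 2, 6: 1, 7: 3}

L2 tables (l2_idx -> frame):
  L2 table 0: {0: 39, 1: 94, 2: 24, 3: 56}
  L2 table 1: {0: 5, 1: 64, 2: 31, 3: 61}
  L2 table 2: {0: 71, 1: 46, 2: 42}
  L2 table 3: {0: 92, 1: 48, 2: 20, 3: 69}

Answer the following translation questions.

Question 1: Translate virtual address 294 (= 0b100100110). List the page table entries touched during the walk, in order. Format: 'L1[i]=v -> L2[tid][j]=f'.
vaddr = 294 = 0b100100110
Split: l1_idx=4, l2_idx=2, offset=6

Answer: L1[4]=2 -> L2[2][2]=42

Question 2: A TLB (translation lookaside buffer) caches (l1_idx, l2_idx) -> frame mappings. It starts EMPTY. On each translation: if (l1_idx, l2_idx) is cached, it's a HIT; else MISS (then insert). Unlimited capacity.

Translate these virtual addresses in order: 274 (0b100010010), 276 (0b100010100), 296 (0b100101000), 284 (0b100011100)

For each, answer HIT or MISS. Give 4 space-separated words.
Answer: MISS HIT MISS HIT

Derivation:
vaddr=274: (4,1) not in TLB -> MISS, insert
vaddr=276: (4,1) in TLB -> HIT
vaddr=296: (4,2) not in TLB -> MISS, insert
vaddr=284: (4,1) in TLB -> HIT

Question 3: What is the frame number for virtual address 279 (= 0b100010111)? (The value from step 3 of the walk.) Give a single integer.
Answer: 46

Derivation:
vaddr = 279: l1_idx=4, l2_idx=1
L1[4] = 2; L2[2][1] = 46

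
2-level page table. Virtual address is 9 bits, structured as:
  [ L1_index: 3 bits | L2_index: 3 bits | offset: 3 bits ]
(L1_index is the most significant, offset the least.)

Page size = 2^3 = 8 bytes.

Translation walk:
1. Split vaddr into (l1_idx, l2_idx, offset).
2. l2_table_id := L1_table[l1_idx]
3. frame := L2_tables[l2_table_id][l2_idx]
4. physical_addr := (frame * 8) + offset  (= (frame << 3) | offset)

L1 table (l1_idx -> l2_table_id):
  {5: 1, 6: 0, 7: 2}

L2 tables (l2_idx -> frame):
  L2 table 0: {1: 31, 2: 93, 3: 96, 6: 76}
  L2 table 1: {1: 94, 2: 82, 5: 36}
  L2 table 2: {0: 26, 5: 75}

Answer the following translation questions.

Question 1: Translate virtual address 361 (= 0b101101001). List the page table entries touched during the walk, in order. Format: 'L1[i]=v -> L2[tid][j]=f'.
vaddr = 361 = 0b101101001
Split: l1_idx=5, l2_idx=5, offset=1

Answer: L1[5]=1 -> L2[1][5]=36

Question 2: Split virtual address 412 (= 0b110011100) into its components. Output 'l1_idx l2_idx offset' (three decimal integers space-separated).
vaddr = 412 = 0b110011100
  top 3 bits -> l1_idx = 6
  next 3 bits -> l2_idx = 3
  bottom 3 bits -> offset = 4

Answer: 6 3 4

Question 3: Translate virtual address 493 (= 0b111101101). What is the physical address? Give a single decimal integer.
vaddr = 493 = 0b111101101
Split: l1_idx=7, l2_idx=5, offset=5
L1[7] = 2
L2[2][5] = 75
paddr = 75 * 8 + 5 = 605

Answer: 605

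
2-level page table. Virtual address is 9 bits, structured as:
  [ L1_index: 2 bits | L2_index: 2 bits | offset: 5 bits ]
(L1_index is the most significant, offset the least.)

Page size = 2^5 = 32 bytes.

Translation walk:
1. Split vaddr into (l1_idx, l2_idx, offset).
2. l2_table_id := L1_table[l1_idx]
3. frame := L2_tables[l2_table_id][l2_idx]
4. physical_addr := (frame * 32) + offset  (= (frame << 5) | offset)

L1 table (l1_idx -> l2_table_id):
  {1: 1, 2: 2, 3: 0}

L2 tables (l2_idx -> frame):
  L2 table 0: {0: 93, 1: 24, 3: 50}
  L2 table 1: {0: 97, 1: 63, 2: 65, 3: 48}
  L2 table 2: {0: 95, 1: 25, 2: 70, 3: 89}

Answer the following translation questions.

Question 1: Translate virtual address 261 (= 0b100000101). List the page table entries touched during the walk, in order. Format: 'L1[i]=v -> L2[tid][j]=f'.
Answer: L1[2]=2 -> L2[2][0]=95

Derivation:
vaddr = 261 = 0b100000101
Split: l1_idx=2, l2_idx=0, offset=5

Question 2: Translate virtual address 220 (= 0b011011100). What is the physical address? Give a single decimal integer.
Answer: 2108

Derivation:
vaddr = 220 = 0b011011100
Split: l1_idx=1, l2_idx=2, offset=28
L1[1] = 1
L2[1][2] = 65
paddr = 65 * 32 + 28 = 2108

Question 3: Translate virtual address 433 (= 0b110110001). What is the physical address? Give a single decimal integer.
Answer: 785

Derivation:
vaddr = 433 = 0b110110001
Split: l1_idx=3, l2_idx=1, offset=17
L1[3] = 0
L2[0][1] = 24
paddr = 24 * 32 + 17 = 785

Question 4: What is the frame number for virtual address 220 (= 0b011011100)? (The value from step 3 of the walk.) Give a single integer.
Answer: 65

Derivation:
vaddr = 220: l1_idx=1, l2_idx=2
L1[1] = 1; L2[1][2] = 65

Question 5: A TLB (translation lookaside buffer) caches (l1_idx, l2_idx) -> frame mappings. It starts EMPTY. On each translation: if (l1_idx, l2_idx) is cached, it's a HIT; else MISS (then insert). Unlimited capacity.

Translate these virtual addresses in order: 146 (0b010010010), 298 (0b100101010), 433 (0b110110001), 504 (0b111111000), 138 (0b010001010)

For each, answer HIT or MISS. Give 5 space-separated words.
Answer: MISS MISS MISS MISS HIT

Derivation:
vaddr=146: (1,0) not in TLB -> MISS, insert
vaddr=298: (2,1) not in TLB -> MISS, insert
vaddr=433: (3,1) not in TLB -> MISS, insert
vaddr=504: (3,3) not in TLB -> MISS, insert
vaddr=138: (1,0) in TLB -> HIT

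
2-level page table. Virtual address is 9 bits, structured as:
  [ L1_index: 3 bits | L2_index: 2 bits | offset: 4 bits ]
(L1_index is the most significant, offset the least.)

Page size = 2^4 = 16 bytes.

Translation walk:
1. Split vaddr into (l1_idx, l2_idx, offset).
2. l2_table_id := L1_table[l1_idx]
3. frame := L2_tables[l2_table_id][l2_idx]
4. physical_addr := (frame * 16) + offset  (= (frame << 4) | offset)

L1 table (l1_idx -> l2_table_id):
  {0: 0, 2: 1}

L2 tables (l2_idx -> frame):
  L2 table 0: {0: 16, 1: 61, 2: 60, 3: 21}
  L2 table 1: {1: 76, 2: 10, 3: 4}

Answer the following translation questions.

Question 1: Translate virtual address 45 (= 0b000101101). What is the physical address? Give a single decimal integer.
vaddr = 45 = 0b000101101
Split: l1_idx=0, l2_idx=2, offset=13
L1[0] = 0
L2[0][2] = 60
paddr = 60 * 16 + 13 = 973

Answer: 973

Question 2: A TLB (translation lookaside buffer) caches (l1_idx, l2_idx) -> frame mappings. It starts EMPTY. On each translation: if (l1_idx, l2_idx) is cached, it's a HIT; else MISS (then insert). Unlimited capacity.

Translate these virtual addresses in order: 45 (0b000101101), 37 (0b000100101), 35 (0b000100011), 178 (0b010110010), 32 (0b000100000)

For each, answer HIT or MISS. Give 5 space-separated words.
Answer: MISS HIT HIT MISS HIT

Derivation:
vaddr=45: (0,2) not in TLB -> MISS, insert
vaddr=37: (0,2) in TLB -> HIT
vaddr=35: (0,2) in TLB -> HIT
vaddr=178: (2,3) not in TLB -> MISS, insert
vaddr=32: (0,2) in TLB -> HIT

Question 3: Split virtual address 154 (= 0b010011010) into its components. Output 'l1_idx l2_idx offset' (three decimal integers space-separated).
vaddr = 154 = 0b010011010
  top 3 bits -> l1_idx = 2
  next 2 bits -> l2_idx = 1
  bottom 4 bits -> offset = 10

Answer: 2 1 10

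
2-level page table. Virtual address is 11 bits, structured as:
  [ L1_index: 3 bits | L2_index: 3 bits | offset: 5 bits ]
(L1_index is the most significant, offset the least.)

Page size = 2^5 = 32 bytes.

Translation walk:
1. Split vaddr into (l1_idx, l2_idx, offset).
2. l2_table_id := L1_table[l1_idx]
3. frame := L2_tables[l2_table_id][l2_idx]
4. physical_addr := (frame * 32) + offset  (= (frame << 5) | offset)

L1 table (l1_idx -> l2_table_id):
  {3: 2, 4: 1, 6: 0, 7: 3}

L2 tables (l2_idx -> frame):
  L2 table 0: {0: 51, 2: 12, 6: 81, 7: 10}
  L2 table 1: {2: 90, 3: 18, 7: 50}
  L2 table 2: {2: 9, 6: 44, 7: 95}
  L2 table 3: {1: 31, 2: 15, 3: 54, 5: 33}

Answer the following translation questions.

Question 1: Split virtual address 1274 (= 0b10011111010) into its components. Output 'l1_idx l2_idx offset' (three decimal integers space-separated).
vaddr = 1274 = 0b10011111010
  top 3 bits -> l1_idx = 4
  next 3 bits -> l2_idx = 7
  bottom 5 bits -> offset = 26

Answer: 4 7 26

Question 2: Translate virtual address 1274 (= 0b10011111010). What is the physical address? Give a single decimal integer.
Answer: 1626

Derivation:
vaddr = 1274 = 0b10011111010
Split: l1_idx=4, l2_idx=7, offset=26
L1[4] = 1
L2[1][7] = 50
paddr = 50 * 32 + 26 = 1626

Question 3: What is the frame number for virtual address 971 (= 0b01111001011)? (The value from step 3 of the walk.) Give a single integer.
Answer: 44

Derivation:
vaddr = 971: l1_idx=3, l2_idx=6
L1[3] = 2; L2[2][6] = 44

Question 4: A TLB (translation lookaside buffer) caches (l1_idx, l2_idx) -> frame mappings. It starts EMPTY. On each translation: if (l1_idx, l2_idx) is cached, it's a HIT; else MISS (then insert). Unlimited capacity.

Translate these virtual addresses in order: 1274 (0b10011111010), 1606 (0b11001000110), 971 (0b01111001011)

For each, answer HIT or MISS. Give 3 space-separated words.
Answer: MISS MISS MISS

Derivation:
vaddr=1274: (4,7) not in TLB -> MISS, insert
vaddr=1606: (6,2) not in TLB -> MISS, insert
vaddr=971: (3,6) not in TLB -> MISS, insert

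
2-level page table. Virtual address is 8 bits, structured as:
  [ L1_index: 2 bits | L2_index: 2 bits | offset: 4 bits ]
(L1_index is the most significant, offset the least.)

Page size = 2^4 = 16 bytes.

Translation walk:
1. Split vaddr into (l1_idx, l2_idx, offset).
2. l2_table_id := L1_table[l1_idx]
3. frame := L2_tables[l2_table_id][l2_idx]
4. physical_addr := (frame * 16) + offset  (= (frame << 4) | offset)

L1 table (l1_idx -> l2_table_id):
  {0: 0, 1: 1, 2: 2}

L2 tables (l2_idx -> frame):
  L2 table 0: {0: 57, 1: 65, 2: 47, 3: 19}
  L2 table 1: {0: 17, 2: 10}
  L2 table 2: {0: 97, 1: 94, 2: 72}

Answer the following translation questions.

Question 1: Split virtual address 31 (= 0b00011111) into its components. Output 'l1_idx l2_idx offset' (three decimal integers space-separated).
Answer: 0 1 15

Derivation:
vaddr = 31 = 0b00011111
  top 2 bits -> l1_idx = 0
  next 2 bits -> l2_idx = 1
  bottom 4 bits -> offset = 15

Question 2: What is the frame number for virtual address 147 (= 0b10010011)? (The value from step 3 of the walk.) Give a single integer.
vaddr = 147: l1_idx=2, l2_idx=1
L1[2] = 2; L2[2][1] = 94

Answer: 94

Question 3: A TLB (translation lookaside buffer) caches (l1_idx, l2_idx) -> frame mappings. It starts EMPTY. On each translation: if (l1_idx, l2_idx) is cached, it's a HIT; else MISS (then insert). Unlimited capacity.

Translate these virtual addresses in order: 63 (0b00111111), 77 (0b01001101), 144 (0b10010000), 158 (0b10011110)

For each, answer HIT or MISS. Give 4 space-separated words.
Answer: MISS MISS MISS HIT

Derivation:
vaddr=63: (0,3) not in TLB -> MISS, insert
vaddr=77: (1,0) not in TLB -> MISS, insert
vaddr=144: (2,1) not in TLB -> MISS, insert
vaddr=158: (2,1) in TLB -> HIT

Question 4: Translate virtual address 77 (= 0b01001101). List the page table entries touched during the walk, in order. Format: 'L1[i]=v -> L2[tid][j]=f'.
Answer: L1[1]=1 -> L2[1][0]=17

Derivation:
vaddr = 77 = 0b01001101
Split: l1_idx=1, l2_idx=0, offset=13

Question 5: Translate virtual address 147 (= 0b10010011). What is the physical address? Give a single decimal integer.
vaddr = 147 = 0b10010011
Split: l1_idx=2, l2_idx=1, offset=3
L1[2] = 2
L2[2][1] = 94
paddr = 94 * 16 + 3 = 1507

Answer: 1507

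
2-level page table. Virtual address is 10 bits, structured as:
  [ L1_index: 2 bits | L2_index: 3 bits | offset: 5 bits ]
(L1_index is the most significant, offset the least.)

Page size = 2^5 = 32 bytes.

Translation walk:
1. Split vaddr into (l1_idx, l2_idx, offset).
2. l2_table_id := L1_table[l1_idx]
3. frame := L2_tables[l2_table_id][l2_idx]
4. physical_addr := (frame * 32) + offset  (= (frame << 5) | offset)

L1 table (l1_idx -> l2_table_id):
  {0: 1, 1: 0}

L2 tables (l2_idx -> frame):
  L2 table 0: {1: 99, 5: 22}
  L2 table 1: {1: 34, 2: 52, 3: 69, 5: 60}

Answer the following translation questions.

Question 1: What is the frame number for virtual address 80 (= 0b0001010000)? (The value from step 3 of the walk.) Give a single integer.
Answer: 52

Derivation:
vaddr = 80: l1_idx=0, l2_idx=2
L1[0] = 1; L2[1][2] = 52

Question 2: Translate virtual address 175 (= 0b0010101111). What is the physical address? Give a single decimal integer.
vaddr = 175 = 0b0010101111
Split: l1_idx=0, l2_idx=5, offset=15
L1[0] = 1
L2[1][5] = 60
paddr = 60 * 32 + 15 = 1935

Answer: 1935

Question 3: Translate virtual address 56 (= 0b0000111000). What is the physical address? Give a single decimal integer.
vaddr = 56 = 0b0000111000
Split: l1_idx=0, l2_idx=1, offset=24
L1[0] = 1
L2[1][1] = 34
paddr = 34 * 32 + 24 = 1112

Answer: 1112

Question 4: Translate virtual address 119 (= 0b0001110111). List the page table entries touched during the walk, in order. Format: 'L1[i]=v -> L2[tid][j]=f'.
vaddr = 119 = 0b0001110111
Split: l1_idx=0, l2_idx=3, offset=23

Answer: L1[0]=1 -> L2[1][3]=69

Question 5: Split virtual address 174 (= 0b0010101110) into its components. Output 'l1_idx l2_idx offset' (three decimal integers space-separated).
vaddr = 174 = 0b0010101110
  top 2 bits -> l1_idx = 0
  next 3 bits -> l2_idx = 5
  bottom 5 bits -> offset = 14

Answer: 0 5 14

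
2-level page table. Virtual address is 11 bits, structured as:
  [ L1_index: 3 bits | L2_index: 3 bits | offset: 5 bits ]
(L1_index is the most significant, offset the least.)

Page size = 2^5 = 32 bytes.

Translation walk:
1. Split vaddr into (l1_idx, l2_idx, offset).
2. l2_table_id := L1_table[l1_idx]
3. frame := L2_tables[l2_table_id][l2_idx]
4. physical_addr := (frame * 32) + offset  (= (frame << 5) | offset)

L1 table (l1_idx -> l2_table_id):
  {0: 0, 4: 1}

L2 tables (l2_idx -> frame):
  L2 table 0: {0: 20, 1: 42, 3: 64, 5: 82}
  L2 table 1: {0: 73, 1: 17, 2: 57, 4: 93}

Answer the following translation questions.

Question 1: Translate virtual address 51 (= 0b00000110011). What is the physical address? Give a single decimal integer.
Answer: 1363

Derivation:
vaddr = 51 = 0b00000110011
Split: l1_idx=0, l2_idx=1, offset=19
L1[0] = 0
L2[0][1] = 42
paddr = 42 * 32 + 19 = 1363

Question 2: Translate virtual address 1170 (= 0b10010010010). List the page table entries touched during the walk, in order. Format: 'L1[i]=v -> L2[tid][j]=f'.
vaddr = 1170 = 0b10010010010
Split: l1_idx=4, l2_idx=4, offset=18

Answer: L1[4]=1 -> L2[1][4]=93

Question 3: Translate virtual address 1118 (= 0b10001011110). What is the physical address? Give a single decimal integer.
vaddr = 1118 = 0b10001011110
Split: l1_idx=4, l2_idx=2, offset=30
L1[4] = 1
L2[1][2] = 57
paddr = 57 * 32 + 30 = 1854

Answer: 1854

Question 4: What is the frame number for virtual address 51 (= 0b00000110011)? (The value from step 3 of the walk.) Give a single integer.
vaddr = 51: l1_idx=0, l2_idx=1
L1[0] = 0; L2[0][1] = 42

Answer: 42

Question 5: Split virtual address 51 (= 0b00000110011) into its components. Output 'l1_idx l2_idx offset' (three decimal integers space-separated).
vaddr = 51 = 0b00000110011
  top 3 bits -> l1_idx = 0
  next 3 bits -> l2_idx = 1
  bottom 5 bits -> offset = 19

Answer: 0 1 19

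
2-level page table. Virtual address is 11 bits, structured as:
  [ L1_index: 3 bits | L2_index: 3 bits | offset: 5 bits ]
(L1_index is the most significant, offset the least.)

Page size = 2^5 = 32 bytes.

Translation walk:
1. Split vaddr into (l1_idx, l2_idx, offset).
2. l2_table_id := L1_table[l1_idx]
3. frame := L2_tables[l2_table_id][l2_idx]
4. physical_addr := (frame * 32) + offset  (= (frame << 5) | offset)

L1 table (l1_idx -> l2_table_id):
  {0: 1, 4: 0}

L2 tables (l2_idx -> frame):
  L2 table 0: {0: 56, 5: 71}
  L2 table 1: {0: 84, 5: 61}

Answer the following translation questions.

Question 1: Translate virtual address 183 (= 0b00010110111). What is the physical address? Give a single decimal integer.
Answer: 1975

Derivation:
vaddr = 183 = 0b00010110111
Split: l1_idx=0, l2_idx=5, offset=23
L1[0] = 1
L2[1][5] = 61
paddr = 61 * 32 + 23 = 1975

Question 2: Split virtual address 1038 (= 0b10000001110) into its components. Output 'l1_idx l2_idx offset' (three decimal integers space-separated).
Answer: 4 0 14

Derivation:
vaddr = 1038 = 0b10000001110
  top 3 bits -> l1_idx = 4
  next 3 bits -> l2_idx = 0
  bottom 5 bits -> offset = 14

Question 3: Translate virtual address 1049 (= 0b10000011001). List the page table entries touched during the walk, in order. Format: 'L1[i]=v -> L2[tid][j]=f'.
Answer: L1[4]=0 -> L2[0][0]=56

Derivation:
vaddr = 1049 = 0b10000011001
Split: l1_idx=4, l2_idx=0, offset=25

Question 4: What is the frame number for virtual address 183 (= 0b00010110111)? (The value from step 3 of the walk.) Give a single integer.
vaddr = 183: l1_idx=0, l2_idx=5
L1[0] = 1; L2[1][5] = 61

Answer: 61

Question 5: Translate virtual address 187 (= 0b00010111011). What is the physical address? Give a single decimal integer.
Answer: 1979

Derivation:
vaddr = 187 = 0b00010111011
Split: l1_idx=0, l2_idx=5, offset=27
L1[0] = 1
L2[1][5] = 61
paddr = 61 * 32 + 27 = 1979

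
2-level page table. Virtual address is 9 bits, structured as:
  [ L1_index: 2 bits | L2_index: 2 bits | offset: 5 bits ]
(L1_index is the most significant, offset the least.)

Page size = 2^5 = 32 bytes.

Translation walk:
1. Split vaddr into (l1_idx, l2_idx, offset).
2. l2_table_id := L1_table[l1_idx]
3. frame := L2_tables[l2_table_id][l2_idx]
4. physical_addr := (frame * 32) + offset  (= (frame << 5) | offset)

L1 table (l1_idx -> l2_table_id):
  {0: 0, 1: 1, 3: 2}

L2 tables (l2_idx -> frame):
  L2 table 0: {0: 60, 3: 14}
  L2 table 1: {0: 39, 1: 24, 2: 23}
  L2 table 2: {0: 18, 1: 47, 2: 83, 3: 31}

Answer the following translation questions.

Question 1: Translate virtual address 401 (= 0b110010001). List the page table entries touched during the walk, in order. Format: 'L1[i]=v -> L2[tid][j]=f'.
vaddr = 401 = 0b110010001
Split: l1_idx=3, l2_idx=0, offset=17

Answer: L1[3]=2 -> L2[2][0]=18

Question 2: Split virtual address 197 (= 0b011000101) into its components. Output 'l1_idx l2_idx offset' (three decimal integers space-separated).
Answer: 1 2 5

Derivation:
vaddr = 197 = 0b011000101
  top 2 bits -> l1_idx = 1
  next 2 bits -> l2_idx = 2
  bottom 5 bits -> offset = 5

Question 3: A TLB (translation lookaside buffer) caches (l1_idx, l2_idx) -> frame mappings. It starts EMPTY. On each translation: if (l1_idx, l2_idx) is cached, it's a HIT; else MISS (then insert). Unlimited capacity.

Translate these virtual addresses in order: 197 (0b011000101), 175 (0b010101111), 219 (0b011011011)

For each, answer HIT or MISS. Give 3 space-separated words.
vaddr=197: (1,2) not in TLB -> MISS, insert
vaddr=175: (1,1) not in TLB -> MISS, insert
vaddr=219: (1,2) in TLB -> HIT

Answer: MISS MISS HIT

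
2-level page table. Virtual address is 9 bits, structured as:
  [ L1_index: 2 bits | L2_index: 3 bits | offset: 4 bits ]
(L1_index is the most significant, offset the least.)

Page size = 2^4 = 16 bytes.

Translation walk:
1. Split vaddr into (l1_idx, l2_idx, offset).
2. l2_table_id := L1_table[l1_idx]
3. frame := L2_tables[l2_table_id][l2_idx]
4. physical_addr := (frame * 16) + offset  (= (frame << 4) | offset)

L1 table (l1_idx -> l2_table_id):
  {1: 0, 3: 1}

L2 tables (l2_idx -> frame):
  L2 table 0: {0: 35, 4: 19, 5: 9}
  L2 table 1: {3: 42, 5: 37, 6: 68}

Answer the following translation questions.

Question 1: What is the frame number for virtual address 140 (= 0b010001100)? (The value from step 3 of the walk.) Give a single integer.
vaddr = 140: l1_idx=1, l2_idx=0
L1[1] = 0; L2[0][0] = 35

Answer: 35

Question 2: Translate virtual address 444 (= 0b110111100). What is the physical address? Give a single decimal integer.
Answer: 684

Derivation:
vaddr = 444 = 0b110111100
Split: l1_idx=3, l2_idx=3, offset=12
L1[3] = 1
L2[1][3] = 42
paddr = 42 * 16 + 12 = 684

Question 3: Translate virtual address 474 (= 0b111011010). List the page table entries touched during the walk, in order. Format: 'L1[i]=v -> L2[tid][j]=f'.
vaddr = 474 = 0b111011010
Split: l1_idx=3, l2_idx=5, offset=10

Answer: L1[3]=1 -> L2[1][5]=37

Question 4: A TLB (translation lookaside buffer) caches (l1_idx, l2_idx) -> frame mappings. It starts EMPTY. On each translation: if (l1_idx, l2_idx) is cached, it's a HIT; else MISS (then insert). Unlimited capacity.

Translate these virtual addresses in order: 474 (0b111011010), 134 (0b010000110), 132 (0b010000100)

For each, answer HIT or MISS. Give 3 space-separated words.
Answer: MISS MISS HIT

Derivation:
vaddr=474: (3,5) not in TLB -> MISS, insert
vaddr=134: (1,0) not in TLB -> MISS, insert
vaddr=132: (1,0) in TLB -> HIT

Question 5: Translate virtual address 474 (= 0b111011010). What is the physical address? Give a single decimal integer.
vaddr = 474 = 0b111011010
Split: l1_idx=3, l2_idx=5, offset=10
L1[3] = 1
L2[1][5] = 37
paddr = 37 * 16 + 10 = 602

Answer: 602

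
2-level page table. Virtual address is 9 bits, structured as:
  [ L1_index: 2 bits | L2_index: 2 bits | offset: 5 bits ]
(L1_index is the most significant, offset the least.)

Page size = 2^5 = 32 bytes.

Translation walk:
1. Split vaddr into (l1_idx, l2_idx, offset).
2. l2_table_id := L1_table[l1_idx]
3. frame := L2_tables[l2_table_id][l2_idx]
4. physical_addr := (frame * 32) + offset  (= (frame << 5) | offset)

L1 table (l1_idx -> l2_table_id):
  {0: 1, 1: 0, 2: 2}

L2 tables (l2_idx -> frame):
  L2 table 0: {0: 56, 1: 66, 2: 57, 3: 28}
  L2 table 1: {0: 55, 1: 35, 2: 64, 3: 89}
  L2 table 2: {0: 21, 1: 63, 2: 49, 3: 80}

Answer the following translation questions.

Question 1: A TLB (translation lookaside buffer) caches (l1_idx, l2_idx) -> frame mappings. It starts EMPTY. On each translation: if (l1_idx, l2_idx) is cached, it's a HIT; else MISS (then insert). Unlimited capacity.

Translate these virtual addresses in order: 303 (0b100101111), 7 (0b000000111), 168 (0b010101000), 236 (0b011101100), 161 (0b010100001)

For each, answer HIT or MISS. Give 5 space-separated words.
vaddr=303: (2,1) not in TLB -> MISS, insert
vaddr=7: (0,0) not in TLB -> MISS, insert
vaddr=168: (1,1) not in TLB -> MISS, insert
vaddr=236: (1,3) not in TLB -> MISS, insert
vaddr=161: (1,1) in TLB -> HIT

Answer: MISS MISS MISS MISS HIT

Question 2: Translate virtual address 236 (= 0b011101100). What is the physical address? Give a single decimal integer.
Answer: 908

Derivation:
vaddr = 236 = 0b011101100
Split: l1_idx=1, l2_idx=3, offset=12
L1[1] = 0
L2[0][3] = 28
paddr = 28 * 32 + 12 = 908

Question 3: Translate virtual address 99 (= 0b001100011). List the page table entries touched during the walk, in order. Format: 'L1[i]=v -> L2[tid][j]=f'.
Answer: L1[0]=1 -> L2[1][3]=89

Derivation:
vaddr = 99 = 0b001100011
Split: l1_idx=0, l2_idx=3, offset=3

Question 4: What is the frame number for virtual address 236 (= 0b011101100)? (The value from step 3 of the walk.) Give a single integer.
Answer: 28

Derivation:
vaddr = 236: l1_idx=1, l2_idx=3
L1[1] = 0; L2[0][3] = 28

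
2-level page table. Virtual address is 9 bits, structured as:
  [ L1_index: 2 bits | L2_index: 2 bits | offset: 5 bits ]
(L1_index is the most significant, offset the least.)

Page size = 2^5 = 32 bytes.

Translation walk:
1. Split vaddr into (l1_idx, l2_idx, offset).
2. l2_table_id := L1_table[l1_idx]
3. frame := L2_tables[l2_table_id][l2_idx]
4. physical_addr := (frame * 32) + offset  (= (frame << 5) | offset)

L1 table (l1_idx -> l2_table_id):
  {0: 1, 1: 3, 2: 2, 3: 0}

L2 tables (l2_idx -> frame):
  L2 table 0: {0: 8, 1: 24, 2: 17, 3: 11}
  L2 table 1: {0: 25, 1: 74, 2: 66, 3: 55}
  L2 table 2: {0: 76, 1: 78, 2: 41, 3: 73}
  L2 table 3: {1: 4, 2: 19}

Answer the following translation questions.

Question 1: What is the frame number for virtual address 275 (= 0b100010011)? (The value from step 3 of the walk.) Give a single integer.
Answer: 76

Derivation:
vaddr = 275: l1_idx=2, l2_idx=0
L1[2] = 2; L2[2][0] = 76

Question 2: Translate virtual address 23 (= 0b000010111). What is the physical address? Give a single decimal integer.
vaddr = 23 = 0b000010111
Split: l1_idx=0, l2_idx=0, offset=23
L1[0] = 1
L2[1][0] = 25
paddr = 25 * 32 + 23 = 823

Answer: 823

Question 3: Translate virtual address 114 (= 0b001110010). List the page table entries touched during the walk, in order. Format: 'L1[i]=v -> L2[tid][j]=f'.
Answer: L1[0]=1 -> L2[1][3]=55

Derivation:
vaddr = 114 = 0b001110010
Split: l1_idx=0, l2_idx=3, offset=18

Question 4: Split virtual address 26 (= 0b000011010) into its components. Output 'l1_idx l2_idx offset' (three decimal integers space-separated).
Answer: 0 0 26

Derivation:
vaddr = 26 = 0b000011010
  top 2 bits -> l1_idx = 0
  next 2 bits -> l2_idx = 0
  bottom 5 bits -> offset = 26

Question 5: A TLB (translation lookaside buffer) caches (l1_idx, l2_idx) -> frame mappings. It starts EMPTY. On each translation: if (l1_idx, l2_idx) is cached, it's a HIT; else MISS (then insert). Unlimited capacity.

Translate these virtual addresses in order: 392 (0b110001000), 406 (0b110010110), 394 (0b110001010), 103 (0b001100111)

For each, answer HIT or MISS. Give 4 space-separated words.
vaddr=392: (3,0) not in TLB -> MISS, insert
vaddr=406: (3,0) in TLB -> HIT
vaddr=394: (3,0) in TLB -> HIT
vaddr=103: (0,3) not in TLB -> MISS, insert

Answer: MISS HIT HIT MISS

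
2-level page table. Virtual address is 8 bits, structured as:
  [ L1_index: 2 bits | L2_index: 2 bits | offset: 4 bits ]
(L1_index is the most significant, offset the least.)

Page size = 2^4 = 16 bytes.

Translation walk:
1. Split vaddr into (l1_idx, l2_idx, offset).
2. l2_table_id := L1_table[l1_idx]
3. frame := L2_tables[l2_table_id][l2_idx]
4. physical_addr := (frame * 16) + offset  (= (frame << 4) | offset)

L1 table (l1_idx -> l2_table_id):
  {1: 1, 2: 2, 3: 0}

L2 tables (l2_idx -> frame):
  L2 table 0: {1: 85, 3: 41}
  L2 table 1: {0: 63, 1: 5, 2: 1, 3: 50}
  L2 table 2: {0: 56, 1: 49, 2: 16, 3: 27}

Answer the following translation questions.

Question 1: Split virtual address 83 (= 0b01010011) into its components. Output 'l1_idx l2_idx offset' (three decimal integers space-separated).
vaddr = 83 = 0b01010011
  top 2 bits -> l1_idx = 1
  next 2 bits -> l2_idx = 1
  bottom 4 bits -> offset = 3

Answer: 1 1 3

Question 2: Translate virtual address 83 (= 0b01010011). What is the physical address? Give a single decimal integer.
vaddr = 83 = 0b01010011
Split: l1_idx=1, l2_idx=1, offset=3
L1[1] = 1
L2[1][1] = 5
paddr = 5 * 16 + 3 = 83

Answer: 83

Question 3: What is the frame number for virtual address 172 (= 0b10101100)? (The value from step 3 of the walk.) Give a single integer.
vaddr = 172: l1_idx=2, l2_idx=2
L1[2] = 2; L2[2][2] = 16

Answer: 16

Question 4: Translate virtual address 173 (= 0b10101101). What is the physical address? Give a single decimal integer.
Answer: 269

Derivation:
vaddr = 173 = 0b10101101
Split: l1_idx=2, l2_idx=2, offset=13
L1[2] = 2
L2[2][2] = 16
paddr = 16 * 16 + 13 = 269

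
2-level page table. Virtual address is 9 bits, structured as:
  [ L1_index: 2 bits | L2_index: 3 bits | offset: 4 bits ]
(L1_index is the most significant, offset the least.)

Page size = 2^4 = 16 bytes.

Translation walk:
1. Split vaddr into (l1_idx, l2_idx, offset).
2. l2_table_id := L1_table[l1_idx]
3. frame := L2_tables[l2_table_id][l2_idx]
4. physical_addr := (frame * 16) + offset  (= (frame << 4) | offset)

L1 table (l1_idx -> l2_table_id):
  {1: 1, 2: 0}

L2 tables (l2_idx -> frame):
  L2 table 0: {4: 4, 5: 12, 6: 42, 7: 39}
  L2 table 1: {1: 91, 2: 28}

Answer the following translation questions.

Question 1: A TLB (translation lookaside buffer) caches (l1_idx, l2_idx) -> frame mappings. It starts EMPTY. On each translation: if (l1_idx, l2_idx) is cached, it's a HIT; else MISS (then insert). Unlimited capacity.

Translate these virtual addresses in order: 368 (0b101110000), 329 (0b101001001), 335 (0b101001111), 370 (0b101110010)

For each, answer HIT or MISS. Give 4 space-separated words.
vaddr=368: (2,7) not in TLB -> MISS, insert
vaddr=329: (2,4) not in TLB -> MISS, insert
vaddr=335: (2,4) in TLB -> HIT
vaddr=370: (2,7) in TLB -> HIT

Answer: MISS MISS HIT HIT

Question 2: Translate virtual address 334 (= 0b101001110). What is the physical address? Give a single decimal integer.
Answer: 78

Derivation:
vaddr = 334 = 0b101001110
Split: l1_idx=2, l2_idx=4, offset=14
L1[2] = 0
L2[0][4] = 4
paddr = 4 * 16 + 14 = 78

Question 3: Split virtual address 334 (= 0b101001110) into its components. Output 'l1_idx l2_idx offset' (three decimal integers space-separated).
vaddr = 334 = 0b101001110
  top 2 bits -> l1_idx = 2
  next 3 bits -> l2_idx = 4
  bottom 4 bits -> offset = 14

Answer: 2 4 14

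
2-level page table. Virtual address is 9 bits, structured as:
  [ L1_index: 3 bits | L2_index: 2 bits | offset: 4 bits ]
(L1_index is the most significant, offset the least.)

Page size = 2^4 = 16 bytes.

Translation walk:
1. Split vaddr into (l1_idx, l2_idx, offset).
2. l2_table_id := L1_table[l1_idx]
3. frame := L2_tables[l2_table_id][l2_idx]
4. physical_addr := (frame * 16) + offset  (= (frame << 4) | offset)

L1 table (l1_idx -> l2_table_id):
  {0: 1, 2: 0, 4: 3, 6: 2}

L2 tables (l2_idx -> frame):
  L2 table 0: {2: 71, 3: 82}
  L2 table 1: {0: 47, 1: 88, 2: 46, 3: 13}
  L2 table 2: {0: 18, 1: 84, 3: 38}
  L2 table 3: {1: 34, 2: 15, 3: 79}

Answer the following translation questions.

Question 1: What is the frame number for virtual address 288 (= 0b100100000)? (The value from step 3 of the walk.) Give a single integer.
vaddr = 288: l1_idx=4, l2_idx=2
L1[4] = 3; L2[3][2] = 15

Answer: 15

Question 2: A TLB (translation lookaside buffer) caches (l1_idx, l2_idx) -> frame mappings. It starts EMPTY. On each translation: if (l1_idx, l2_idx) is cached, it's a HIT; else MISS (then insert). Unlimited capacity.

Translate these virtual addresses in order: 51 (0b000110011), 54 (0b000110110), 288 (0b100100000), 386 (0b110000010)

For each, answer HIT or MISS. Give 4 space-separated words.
Answer: MISS HIT MISS MISS

Derivation:
vaddr=51: (0,3) not in TLB -> MISS, insert
vaddr=54: (0,3) in TLB -> HIT
vaddr=288: (4,2) not in TLB -> MISS, insert
vaddr=386: (6,0) not in TLB -> MISS, insert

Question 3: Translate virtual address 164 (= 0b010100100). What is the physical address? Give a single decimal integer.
Answer: 1140

Derivation:
vaddr = 164 = 0b010100100
Split: l1_idx=2, l2_idx=2, offset=4
L1[2] = 0
L2[0][2] = 71
paddr = 71 * 16 + 4 = 1140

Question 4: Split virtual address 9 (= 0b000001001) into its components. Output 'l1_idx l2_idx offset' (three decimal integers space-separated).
Answer: 0 0 9

Derivation:
vaddr = 9 = 0b000001001
  top 3 bits -> l1_idx = 0
  next 2 bits -> l2_idx = 0
  bottom 4 bits -> offset = 9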